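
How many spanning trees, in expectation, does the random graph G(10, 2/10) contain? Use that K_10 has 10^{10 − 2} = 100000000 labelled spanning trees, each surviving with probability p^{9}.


K_10 has 10^{10 − 2} = 100000000 labelled spanning trees.
For each such spanning tree H, let X_H = 1 if all 9 edges of H are present in G. Then P[X_H = 1] = p^{9} = (1/5)^{9} = 1/1953125.
Summing the indicators: E[X] = Σ_H E[X_H] = 100000000 · p^{9} = 100000000 · 1/1953125 = 256/5.
Numerically: E[X] ≈ 51.2.

E[X] = 100000000 · (1/5)^{9} = 256/5 ≈ 51.2.


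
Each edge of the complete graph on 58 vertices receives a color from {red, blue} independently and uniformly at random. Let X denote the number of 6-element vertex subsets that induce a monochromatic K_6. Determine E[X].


Let X = Σ_S X_S over the C(58, 6) = 40475358 subsets S of size 6, where X_S = 1 if the K_6 on S is monochromatic.
For a fixed S, the K_6 on S has C(6, 2) = 15 edges. P[all 15 edges red] = (1/2)^15, and likewise for blue, so P[monochromatic] = 2·(1/2)^15 = 2^{1 − 15} = 1/16384.
By linearity: E[X] = C(58, 6) · 2^{1 − 15} = 40475358 · 1/16384 = 20237679/8192.
Numerically: E[X] ≈ 2470.4198.

E[X] = C(58,6)·2^(1−C(6,2)) = 20237679/8192 ≈ 2470.4198.


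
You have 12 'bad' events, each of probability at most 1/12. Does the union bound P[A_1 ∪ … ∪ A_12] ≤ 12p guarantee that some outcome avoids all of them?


Union bound: P[∪_{i=1}^{12} A_i] ≤ Σ_i P[A_i] ≤ 12·p = 12·(1/12) = 1.
Numerically: 1 ≈ 1.00000.
Is 1 < 1? NO.
Since the bound 1 is ≥ 1, the union bound is uninformative here; it does NOT by itself certify existence.

12·p = 1 ≈ 1.00000; existence NOT certified by the union bound.


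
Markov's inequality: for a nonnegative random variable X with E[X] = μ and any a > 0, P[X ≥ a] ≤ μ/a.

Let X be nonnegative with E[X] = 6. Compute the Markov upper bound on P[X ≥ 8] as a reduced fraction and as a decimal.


μ = E[X] = 6, a = 8.
Markov: P[X ≥ 8] ≤ μ/a = (6)/8 = 3/4.
Numerically: ≈ 0.7500.
(Since a = 8 > μ = 6.0000, the bound 3/4 is < 1 and informative.)

P[X ≥ 8] ≤ 3/4 ≈ 0.7500.


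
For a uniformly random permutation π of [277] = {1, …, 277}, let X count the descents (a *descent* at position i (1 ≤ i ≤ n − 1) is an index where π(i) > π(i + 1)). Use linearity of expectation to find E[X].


Write X = Σ X_I over i = 1, …, 276, with X_I the indicator of one descent.
There are 276 indicators.
For each fixed i, the pair (π(i), π(i+1)) is a uniformly random ordered pair of distinct values from {1, …, 277}; by symmetry P[π(i) > π(i+1)] = 1/2.
By linearity: E[X] = 276 · (1/2) = (277 − 1) · (1/2) = 138 ≈ 138.00000.

E[X] = 138 = 138.00000.


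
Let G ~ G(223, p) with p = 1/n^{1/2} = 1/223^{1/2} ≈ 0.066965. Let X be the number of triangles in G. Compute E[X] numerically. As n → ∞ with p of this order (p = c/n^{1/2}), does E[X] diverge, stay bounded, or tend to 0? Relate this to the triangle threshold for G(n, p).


Number of potential triangles: C(223, 3) = 1823471.
Each occurs with probability p³ ≈ (0.066965)³ ≈ 3.00291269e-04.
By linearity: E[X] = C(223, 3)·p³ ≈ 1823471 · 3.00291269e-04 ≈ 547.572421.
Since α = 1/2 < 1, p = c/n^{1/2} ≫ 1/n is above the triangle threshold p ~ 1/n. Asymptotically E[X] ~ (c³/6)·n^{3(1−α)} = (1³/6)·n^{1.5} → ∞; triangles are abundant w.h.p.

E[X] ≈ 547.572421; in regime p = Θ(1/n^{1/2}) E[X] diverges (above the triangle threshold p ~ 1/n).


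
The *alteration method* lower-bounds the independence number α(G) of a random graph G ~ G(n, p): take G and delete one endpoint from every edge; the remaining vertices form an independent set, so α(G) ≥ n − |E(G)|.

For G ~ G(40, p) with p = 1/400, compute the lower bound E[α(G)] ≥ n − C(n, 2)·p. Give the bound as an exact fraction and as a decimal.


E[|E(G)|] = C(40, 2)·p = 780 · (1/400) = 39/20.
E[α(G)] ≥ n − E[|E(G)|] = 40 − 39/20 = 761/20.
Numerically: ≈ 38.050.
(This is only a lower bound; the true E[α(G)] may be larger.)

E[α(G)] ≥ 761/20 ≈ 38.050.


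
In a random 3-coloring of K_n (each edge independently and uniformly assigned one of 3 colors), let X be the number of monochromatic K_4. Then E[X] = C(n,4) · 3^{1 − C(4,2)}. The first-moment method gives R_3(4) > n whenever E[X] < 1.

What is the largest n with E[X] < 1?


We need C(n, 4) · 3^{1 − 6} < 1, i.e. C(n, 4) < 3^{6 − 1} = 243.
Check values of n near the boundary:
  n = 9: C(9, 4) = 126; 126 < 243? YES
  n = 10: C(10, 4) = 210; 210 < 243? YES
  n = 11: C(11, 4) = 330; 330 < 243? NO
  n = 12: C(12, 4) = 495; 495 < 243? NO
The largest n with C(n, 4) < 243 is n = 10 (where E[X] = 70/81 ≈ 0.864198). Hence R_3(4) > 10, i.e. R_3(4) ≥ 11.

Largest n = 10; hence R_3(4) > 10.


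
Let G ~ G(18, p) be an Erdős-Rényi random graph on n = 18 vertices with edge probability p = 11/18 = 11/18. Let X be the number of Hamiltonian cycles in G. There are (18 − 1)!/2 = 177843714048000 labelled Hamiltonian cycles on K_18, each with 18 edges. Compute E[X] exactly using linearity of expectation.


K_18 has (18 − 1)!/2 = 177843714048000 labelled Hamiltonian cycles.
For each such Hamiltonian cycle H, let X_H = 1 if all 18 edges of H are present in G. Then P[X_H = 1] = p^{18} = (11/18)^{18} = 5559917313492231481/39346408075296537575424.
Summing the indicators: E[X] = Σ_H E[X_H] = 177843714048000 · p^{18} = 177843714048000 · 5559917313492231481/39346408075296537575424 = 82786473808235140223154875/3294258113514384.
Numerically: E[X] ≈ 2.513e+10.

E[X] = 177843714048000 · (11/18)^{18} = 82786473808235140223154875/3294258113514384 ≈ 2.513e+10.


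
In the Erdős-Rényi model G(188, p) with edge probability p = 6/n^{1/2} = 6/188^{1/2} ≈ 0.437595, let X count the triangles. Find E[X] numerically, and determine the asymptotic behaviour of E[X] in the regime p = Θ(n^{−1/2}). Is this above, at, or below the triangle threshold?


Number of potential triangles: C(188, 3) = 1089836.
Each occurs with probability p³ ≈ (0.437595)³ ≈ 8.37947823e-02.
By linearity: E[X] = C(188, 3)·p³ ≈ 1089836 · 8.37947823e-02 ≈ 91322.570417.
Since α = 1/2 < 1, p = c/n^{1/2} ≫ 1/n is above the triangle threshold p ~ 1/n. Asymptotically E[X] ~ (c³/6)·n^{3(1−α)} = (6³/6)·n^{1.5} → ∞; triangles are abundant w.h.p.

E[X] ≈ 91322.570417; in regime p = Θ(1/n^{1/2}) E[X] diverges (above the triangle threshold p ~ 1/n).


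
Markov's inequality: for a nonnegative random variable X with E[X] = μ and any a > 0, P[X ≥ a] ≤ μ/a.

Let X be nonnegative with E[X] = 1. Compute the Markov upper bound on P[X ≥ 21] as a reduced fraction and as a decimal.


μ = E[X] = 1, a = 21.
Markov: P[X ≥ 21] ≤ μ/a = (1)/21 = 1/21.
Numerically: ≈ 0.0476.
(Since a = 21 > μ = 1.0000, the bound 1/21 is < 1 and informative.)

P[X ≥ 21] ≤ 1/21 ≈ 0.0476.


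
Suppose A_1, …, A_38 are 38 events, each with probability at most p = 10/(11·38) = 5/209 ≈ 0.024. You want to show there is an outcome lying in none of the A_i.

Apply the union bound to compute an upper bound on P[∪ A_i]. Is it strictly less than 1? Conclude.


Union bound: P[∪_{i=1}^{38} A_i] ≤ Σ_i P[A_i] ≤ 38·p = 38·(5/209) = 10/11.
Numerically: 10/11 ≈ 0.909.
Is 10/11 < 1? YES.
Since P[∪ A_i] ≤ 10/11 < 1, the complement has P[∩ A_i^c] ≥ 1 − 10/11 = 1/11 > 0, so some outcome avoids every A_i.

38·p = 10/11 ≈ 0.909; existence CERTIFIED by the union bound.


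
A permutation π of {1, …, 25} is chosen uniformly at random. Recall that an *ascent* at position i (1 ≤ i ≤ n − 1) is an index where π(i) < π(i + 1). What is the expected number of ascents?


Write X = Σ X_I over i = 1, …, 24, with X_I the indicator of one ascent.
There are 24 indicators.
For each fixed i, the pair (π(i), π(i+1)) is a uniformly random ordered pair of distinct values from {1, …, 25}; by symmetry P[π(i) < π(i+1)] = 1/2.
By linearity: E[X] = 24 · (1/2) = (25 − 1) · (1/2) = 12 ≈ 12.000.

E[X] = 12 = 12.000.


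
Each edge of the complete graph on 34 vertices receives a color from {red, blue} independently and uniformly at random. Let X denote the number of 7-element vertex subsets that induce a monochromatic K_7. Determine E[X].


Let X = Σ_S X_S over the C(34, 7) = 5379616 subsets S of size 7, where X_S = 1 if the K_7 on S is monochromatic.
For a fixed S, the K_7 on S has C(7, 2) = 21 edges. P[all 21 edges red] = (1/2)^21, and likewise for blue, so P[monochromatic] = 2·(1/2)^21 = 2^{1 − 21} = 1/1048576.
By linearity: E[X] = C(34, 7) · 2^{1 − 21} = 5379616 · 1/1048576 = 168113/32768.
Numerically: E[X] ≈ 5.13040.

E[X] = C(34,7)·2^(1−C(7,2)) = 168113/32768 ≈ 5.13040.


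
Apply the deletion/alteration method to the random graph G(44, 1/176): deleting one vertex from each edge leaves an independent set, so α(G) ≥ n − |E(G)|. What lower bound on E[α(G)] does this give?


E[|E(G)|] = C(44, 2)·p = 946 · (1/176) = 43/8.
E[α(G)] ≥ n − E[|E(G)|] = 44 − 43/8 = 309/8.
Numerically: ≈ 38.62500.
(This is only a lower bound; the true E[α(G)] may be larger.)

E[α(G)] ≥ 309/8 ≈ 38.62500.


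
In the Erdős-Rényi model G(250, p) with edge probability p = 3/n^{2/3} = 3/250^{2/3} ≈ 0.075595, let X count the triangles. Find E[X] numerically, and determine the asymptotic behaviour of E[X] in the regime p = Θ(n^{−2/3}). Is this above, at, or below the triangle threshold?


Number of potential triangles: C(250, 3) = 2573000.
Each occurs with probability p³ ≈ (0.075595)³ ≈ 4.3200000e-04.
By linearity: E[X] = C(250, 3)·p³ ≈ 2573000 · 4.3200000e-04 ≈ 1111.53600.
Since α = 2/3 < 1, p = c/n^{2/3} ≫ 1/n is above the triangle threshold p ~ 1/n. Asymptotically E[X] ~ (c³/6)·n^{3(1−α)} = (3³/6)·n^{1} → ∞; triangles are abundant w.h.p.

E[X] ≈ 1111.53600; in regime p = Θ(1/n^{2/3}) E[X] diverges (above the triangle threshold p ~ 1/n).


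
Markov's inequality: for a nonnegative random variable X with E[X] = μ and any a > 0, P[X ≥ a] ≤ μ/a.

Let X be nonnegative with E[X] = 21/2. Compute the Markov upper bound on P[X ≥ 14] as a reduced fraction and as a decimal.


μ = E[X] = 21/2, a = 14.
Markov: P[X ≥ 14] ≤ μ/a = (21/2)/14 = 3/4.
Numerically: ≈ 0.75000.
(Since a = 14 > μ = 10.50000, the bound 3/4 is < 1 and informative.)

P[X ≥ 14] ≤ 3/4 ≈ 0.75000.


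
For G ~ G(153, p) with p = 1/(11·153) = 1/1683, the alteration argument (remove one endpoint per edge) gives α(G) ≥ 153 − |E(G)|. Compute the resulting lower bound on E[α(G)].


E[|E(G)|] = C(153, 2)·p = 11628 · (1/1683) = 76/11.
E[α(G)] ≥ n − E[|E(G)|] = 153 − 76/11 = 1607/11.
Numerically: ≈ 146.09091.
(This is only a lower bound; the true E[α(G)] may be larger.)

E[α(G)] ≥ 1607/11 ≈ 146.09091.


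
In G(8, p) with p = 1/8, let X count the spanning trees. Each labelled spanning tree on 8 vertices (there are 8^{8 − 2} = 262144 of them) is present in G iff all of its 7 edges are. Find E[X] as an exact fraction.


K_8 has 8^{8 − 2} = 262144 labelled spanning trees.
For each such spanning tree H, let X_H = 1 if all 7 edges of H are present in G. Then P[X_H = 1] = p^{7} = (1/8)^{7} = 1/2097152.
Summing the indicators: E[X] = Σ_H E[X_H] = 262144 · p^{7} = 262144 · 1/2097152 = 1/8.
Numerically: E[X] ≈ 0.125.

E[X] = 262144 · (1/8)^{7} = 1/8 ≈ 0.125.


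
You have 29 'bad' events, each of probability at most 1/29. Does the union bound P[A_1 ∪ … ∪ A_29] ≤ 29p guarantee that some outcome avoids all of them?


Union bound: P[∪_{i=1}^{29} A_i] ≤ Σ_i P[A_i] ≤ 29·p = 29·(1/29) = 1.
Numerically: 1 ≈ 1.0000.
Is 1 < 1? NO.
Since the bound 1 is ≥ 1, the union bound is uninformative here; it does NOT by itself certify existence.

29·p = 1 ≈ 1.0000; existence NOT certified by the union bound.


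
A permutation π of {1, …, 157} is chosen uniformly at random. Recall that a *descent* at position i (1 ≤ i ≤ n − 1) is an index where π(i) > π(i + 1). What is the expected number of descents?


Write X = Σ X_I over i = 1, …, 156, with X_I the indicator of one descent.
There are 156 indicators.
For each fixed i, the pair (π(i), π(i+1)) is a uniformly random ordered pair of distinct values from {1, …, 157}; by symmetry P[π(i) > π(i+1)] = 1/2.
By linearity: E[X] = 156 · (1/2) = (157 − 1) · (1/2) = 78 ≈ 78.000.

E[X] = 78 = 78.000.


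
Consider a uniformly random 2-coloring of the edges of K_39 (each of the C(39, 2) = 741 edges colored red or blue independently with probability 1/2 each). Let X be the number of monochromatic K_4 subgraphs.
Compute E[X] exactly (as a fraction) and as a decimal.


Let X = Σ_S X_S over the C(39, 4) = 82251 subsets S of size 4, where X_S = 1 if the K_4 on S is monochromatic.
For a fixed S, the K_4 on S has C(4, 2) = 6 edges. P[all 6 edges red] = (1/2)^6, and likewise for blue, so P[monochromatic] = 2·(1/2)^6 = 2^{1 − 6} = 1/32.
Summing: E[X] = C(39, 4) · 2^{1 − 6} = 82251 · 1/32 = 82251/32.
Numerically: E[X] ≈ 2570.344.

E[X] = C(39,4)·2^(1−C(4,2)) = 82251/32 ≈ 2570.344.


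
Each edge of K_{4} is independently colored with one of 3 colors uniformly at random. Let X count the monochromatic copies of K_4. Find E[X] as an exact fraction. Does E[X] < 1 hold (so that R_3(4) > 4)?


E[X] = C(4, 4) · 3^{1 − 6} = 1 · 3^{−5} = 1/243.
As a reduced fraction: E[X] = 1/243 ≈ 0.0041152.
Is E[X] < 1? YES.
Since E[X] < 1, there exists a 3-coloring of K_{4} with no monochromatic K_4; hence R_3(4) > 4.

E[X] = 1/243 ≈ 0.0041152; E[X] < 1, so R_3(4) > 4.


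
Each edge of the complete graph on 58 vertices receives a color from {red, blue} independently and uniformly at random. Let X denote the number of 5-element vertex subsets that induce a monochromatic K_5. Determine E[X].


Let X = Σ_S X_S over the C(58, 5) = 4582116 subsets S of size 5, where X_S = 1 if the K_5 on S is monochromatic.
For a fixed S, the K_5 on S has C(5, 2) = 10 edges. P[all 10 edges red] = (1/2)^10, and likewise for blue, so P[monochromatic] = 2·(1/2)^10 = 2^{1 − 10} = 1/512.
Summing: E[X] = C(58, 5) · 2^{1 − 10} = 4582116 · 1/512 = 1145529/128.
Numerically: E[X] ≈ 8949.4453.

E[X] = C(58,5)·2^(1−C(5,2)) = 1145529/128 ≈ 8949.4453.


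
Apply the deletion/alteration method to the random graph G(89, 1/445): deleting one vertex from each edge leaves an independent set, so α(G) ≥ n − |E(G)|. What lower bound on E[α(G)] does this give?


E[|E(G)|] = C(89, 2)·p = 3916 · (1/445) = 44/5.
E[α(G)] ≥ n − E[|E(G)|] = 89 − 44/5 = 401/5.
Numerically: ≈ 80.2000.
(This is only a lower bound; the true E[α(G)] may be larger.)

E[α(G)] ≥ 401/5 ≈ 80.2000.


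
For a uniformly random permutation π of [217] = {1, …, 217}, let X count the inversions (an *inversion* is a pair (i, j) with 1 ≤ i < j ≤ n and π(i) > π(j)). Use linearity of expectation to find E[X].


Write X = Σ X_I over the C(217, 2) = 23436 pairs i < j, with X_I the indicator of one inversion.
There are 23436 indicators.
For each fixed pair i < j, the values π(i) and π(j) are two distinct elements of {1, …, 217} in uniformly random order; by symmetry P[π(i) > π(j)] = 1/2.
By linearity: E[X] = 23436 · (1/2) = C(217, 2) · (1/2) = 23436/2 = 11718 ≈ 11718.0000.

E[X] = 11718 = 11718.0000.


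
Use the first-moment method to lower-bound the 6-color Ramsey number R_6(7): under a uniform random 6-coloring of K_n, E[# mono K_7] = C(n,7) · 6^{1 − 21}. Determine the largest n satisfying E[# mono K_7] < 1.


We need C(n, 7) · 6^{1 − 21} < 1, i.e. C(n, 7) < 6^{21 − 1} = 3656158440062976.
Check values of n near the boundary:
  n = 566: C(566, 7) = 3557206237959440; 3557206237959440 < 3656158440062976? YES
  n = 567: C(567, 7) = 3601671315933933; 3601671315933933 < 3656158440062976? YES
  n = 568: C(568, 7) = 3646611956239704; 3646611956239704 < 3656158440062976? YES
  n = 569: C(569, 7) = 3692032389858348; 3692032389858348 < 3656158440062976? NO
  n = 570: C(570, 7) = 3737936877831720; 3737936877831720 < 3656158440062976? NO
  n = 571: C(571, 7) = 3784329711421830; 3784329711421830 < 3656158440062976? NO
The largest n with C(n, 7) < 3656158440062976 is n = 568 (where E[X] = 16882462760369/16926659444736 ≈ 0.9974). Hence R_6(7) > 568, i.e. R_6(7) ≥ 569.

Largest n = 568; hence R_6(7) > 568.


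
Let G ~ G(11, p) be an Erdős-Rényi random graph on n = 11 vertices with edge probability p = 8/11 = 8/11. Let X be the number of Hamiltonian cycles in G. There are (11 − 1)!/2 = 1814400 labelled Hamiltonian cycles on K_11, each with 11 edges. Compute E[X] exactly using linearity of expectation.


K_11 has (11 − 1)!/2 = 1814400 labelled Hamiltonian cycles.
For each such Hamiltonian cycle H, let X_H = 1 if all 11 edges of H are present in G. Then P[X_H = 1] = p^{11} = (8/11)^{11} = 8589934592/285311670611.
By linearity of expectation: E[X] = Σ_H E[X_H] = 1814400 · p^{11} = 1814400 · 8589934592/285311670611 = 15585577323724800/285311670611.
Numerically: E[X] ≈ 5.46e+04.

E[X] = 1814400 · (8/11)^{11} = 15585577323724800/285311670611 ≈ 5.46e+04.


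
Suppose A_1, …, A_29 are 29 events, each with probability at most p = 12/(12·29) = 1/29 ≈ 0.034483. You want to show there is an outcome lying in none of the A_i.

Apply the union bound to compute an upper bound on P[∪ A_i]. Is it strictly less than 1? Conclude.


Union bound: P[∪_{i=1}^{29} A_i] ≤ Σ_i P[A_i] ≤ 29·p = 29·(1/29) = 1.
Numerically: 1 ≈ 1.000000.
Is 1 < 1? NO.
Since the bound 1 is ≥ 1, the union bound is uninformative here; it does NOT by itself certify existence.

29·p = 1 ≈ 1.000000; existence NOT certified by the union bound.


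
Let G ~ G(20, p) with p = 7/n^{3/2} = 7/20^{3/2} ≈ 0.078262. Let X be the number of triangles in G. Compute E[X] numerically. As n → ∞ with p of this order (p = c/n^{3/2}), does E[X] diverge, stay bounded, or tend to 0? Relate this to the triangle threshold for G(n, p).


Number of potential triangles: C(20, 3) = 1140.
Each occurs with probability p³ ≈ (0.078262)³ ≈ 4.7935707e-04.
By linearity: E[X] = C(20, 3)·p³ ≈ 1140 · 4.7935707e-04 ≈ 0.54647.
Since α = 3/2 > 1, p = c/n^{3/2} = o(1/n) is below the triangle threshold p ~ 1/n. Asymptotically E[X] ~ (c³/6)·n^{3(1−α)} = (7³/6)·n^{-1.5} → 0, so by Markov's inequality G has no triangles w.h.p.

E[X] ≈ 0.54647; in regime p = Θ(1/n^{3/2}) E[X] tends to 0 (below the triangle threshold p ~ 1/n).


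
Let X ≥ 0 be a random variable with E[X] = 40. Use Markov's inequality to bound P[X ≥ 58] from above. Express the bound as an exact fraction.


μ = E[X] = 40, a = 58.
Markov: P[X ≥ 58] ≤ μ/a = (40)/58 = 20/29.
Numerically: ≈ 0.6897.
(Since a = 58 > μ = 40.0000, the bound 20/29 is < 1 and informative.)

P[X ≥ 58] ≤ 20/29 ≈ 0.6897.


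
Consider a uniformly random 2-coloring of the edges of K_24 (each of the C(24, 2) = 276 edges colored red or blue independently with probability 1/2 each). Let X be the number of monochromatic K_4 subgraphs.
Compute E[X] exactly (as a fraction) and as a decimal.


Let X = Σ_S X_S over the C(24, 4) = 10626 subsets S of size 4, where X_S = 1 if the K_4 on S is monochromatic.
For a fixed S, the K_4 on S has C(4, 2) = 6 edges. P[all 6 edges red] = (1/2)^6, and likewise for blue, so P[monochromatic] = 2·(1/2)^6 = 2^{1 − 6} = 1/32.
Summing: E[X] = C(24, 4) · 2^{1 − 6} = 10626 · 1/32 = 5313/16.
Numerically: E[X] ≈ 332.062500.

E[X] = C(24,4)·2^(1−C(4,2)) = 5313/16 ≈ 332.062500.


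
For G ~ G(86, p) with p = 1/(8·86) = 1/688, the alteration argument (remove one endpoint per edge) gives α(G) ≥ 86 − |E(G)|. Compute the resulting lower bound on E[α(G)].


E[|E(G)|] = C(86, 2)·p = 3655 · (1/688) = 85/16.
E[α(G)] ≥ n − E[|E(G)|] = 86 − 85/16 = 1291/16.
Numerically: ≈ 80.6875.
(This is only a lower bound; the true E[α(G)] may be larger.)

E[α(G)] ≥ 1291/16 ≈ 80.6875.


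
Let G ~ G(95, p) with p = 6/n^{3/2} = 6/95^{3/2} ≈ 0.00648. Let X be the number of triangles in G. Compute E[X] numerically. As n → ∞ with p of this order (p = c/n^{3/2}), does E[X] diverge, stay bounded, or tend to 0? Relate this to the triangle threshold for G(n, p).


Number of potential triangles: C(95, 3) = 138415.
Each occurs with probability p³ ≈ (0.00648)³ ≈ 2.72081e-07.
By linearity: E[X] = C(95, 3)·p³ ≈ 138415 · 2.72081e-07 ≈ 0.038.
Since α = 3/2 > 1, p = c/n^{3/2} = o(1/n) is below the triangle threshold p ~ 1/n. Asymptotically E[X] ~ (c³/6)·n^{3(1−α)} = (6³/6)·n^{-1.5} → 0, so by Markov's inequality G has no triangles w.h.p.

E[X] ≈ 0.038; in regime p = Θ(1/n^{3/2}) E[X] tends to 0 (below the triangle threshold p ~ 1/n).


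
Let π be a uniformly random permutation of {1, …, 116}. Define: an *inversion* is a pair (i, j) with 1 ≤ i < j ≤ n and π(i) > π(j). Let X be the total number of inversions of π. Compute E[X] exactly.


Write X = Σ X_I over the C(116, 2) = 6670 pairs i < j, with X_I the indicator of one inversion.
There are 6670 indicators.
For each fixed pair i < j, the values π(i) and π(j) are two distinct elements of {1, …, 116} in uniformly random order; by symmetry P[π(i) > π(j)] = 1/2.
By linearity: E[X] = 6670 · (1/2) = C(116, 2) · (1/2) = 6670/2 = 3335 ≈ 3335.000.

E[X] = 3335 = 3335.000.


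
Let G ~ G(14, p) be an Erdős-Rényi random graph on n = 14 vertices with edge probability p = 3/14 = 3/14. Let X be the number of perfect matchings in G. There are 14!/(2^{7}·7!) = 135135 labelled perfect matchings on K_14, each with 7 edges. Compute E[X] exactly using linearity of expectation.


K_14 has 14!/(2^{7}·7!) = 135135 labelled perfect matchings.
For each such perfect matching H, let X_H = 1 if all 7 edges of H are present in G. Then P[X_H = 1] = p^{7} = (3/14)^{7} = 2187/105413504.
Summing the indicators: E[X] = Σ_H E[X_H] = 135135 · p^{7} = 135135 · 2187/105413504 = 42220035/15059072.
Numerically: E[X] ≈ 2.80363.

E[X] = 135135 · (3/14)^{7} = 42220035/15059072 ≈ 2.80363.


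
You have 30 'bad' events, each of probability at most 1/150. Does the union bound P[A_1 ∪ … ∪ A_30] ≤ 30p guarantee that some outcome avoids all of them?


Union bound: P[∪_{i=1}^{30} A_i] ≤ Σ_i P[A_i] ≤ 30·p = 30·(1/150) = 1/5.
Numerically: 1/5 ≈ 0.2000000.
Is 1/5 < 1? YES.
Since P[∪ A_i] ≤ 1/5 < 1, the complement has P[∩ A_i^c] ≥ 1 − 1/5 = 4/5 > 0, so some outcome avoids every A_i.

30·p = 1/5 ≈ 0.2000000; existence CERTIFIED by the union bound.


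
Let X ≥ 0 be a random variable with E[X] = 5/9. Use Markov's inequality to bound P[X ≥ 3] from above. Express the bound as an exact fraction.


μ = E[X] = 5/9, a = 3.
Markov: P[X ≥ 3] ≤ μ/a = (5/9)/3 = 5/27.
Numerically: ≈ 0.1852.
(Since a = 3 > μ = 0.5556, the bound 5/27 is < 1 and informative.)

P[X ≥ 3] ≤ 5/27 ≈ 0.1852.


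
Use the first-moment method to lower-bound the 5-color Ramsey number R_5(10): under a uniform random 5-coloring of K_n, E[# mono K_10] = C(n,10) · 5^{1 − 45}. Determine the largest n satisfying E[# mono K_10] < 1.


We need C(n, 10) · 5^{1 − 45} < 1, i.e. C(n, 10) < 5^{45 − 1} = 5684341886080801486968994140625.
Check values of n near the boundary:
  n = 5390: C(5390, 10) = 5655833965919099070255434039753; 5655833965919099070255434039753 < 5684341886080801486968994140625? YES
  n = 5391: C(5391, 10) = 5666344714787188828795213697883; 5666344714787188828795213697883 < 5684341886080801486968994140625? YES
  n = 5392: C(5392, 10) = 5676873040158402483252283957448; 5676873040158402483252283957448 < 5684341886080801486968994140625? YES
  n = 5393: C(5393, 10) = 5687418968154238267170642278008; 5687418968154238267170642278008 < 5684341886080801486968994140625? NO
  n = 5394: C(5394, 10) = 5697982524930156243149785372878; 5697982524930156243149785372878 < 5684341886080801486968994140625? NO
The largest n with C(n, 10) < 5684341886080801486968994140625 is n = 5392 (where E[X] = 5676873040158402483252283957448/5684341886080801486968994140625 ≈ 0.99869). Hence R_5(10) > 5392, i.e. R_5(10) ≥ 5393.

Largest n = 5392; hence R_5(10) > 5392.


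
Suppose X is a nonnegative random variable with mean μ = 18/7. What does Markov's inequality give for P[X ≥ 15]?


μ = E[X] = 18/7, a = 15.
Markov: P[X ≥ 15] ≤ μ/a = (18/7)/15 = 6/35.
Numerically: ≈ 0.171429.
(Since a = 15 > μ = 2.571429, the bound 6/35 is < 1 and informative.)

P[X ≥ 15] ≤ 6/35 ≈ 0.171429.


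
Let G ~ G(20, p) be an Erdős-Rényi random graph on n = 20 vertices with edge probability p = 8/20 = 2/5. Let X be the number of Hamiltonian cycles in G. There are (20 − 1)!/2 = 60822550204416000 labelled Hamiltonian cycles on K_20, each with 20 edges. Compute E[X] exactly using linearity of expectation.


K_20 has (20 − 1)!/2 = 60822550204416000 labelled Hamiltonian cycles.
For each such Hamiltonian cycle H, let X_H = 1 if all 20 edges of H are present in G. Then P[X_H = 1] = p^{20} = (2/5)^{20} = 1048576/95367431640625.
By linearity: E[X] = Σ_H E[X_H] = 60822550204416000 · p^{20} = 60822550204416000 · 1048576/95367431640625 = 510216531225165692928/762939453125.
Numerically: E[X] ≈ 6.69e+08.

E[X] = 60822550204416000 · (2/5)^{20} = 510216531225165692928/762939453125 ≈ 6.69e+08.


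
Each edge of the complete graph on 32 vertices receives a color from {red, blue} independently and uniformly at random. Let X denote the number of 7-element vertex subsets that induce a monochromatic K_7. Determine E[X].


Let X = Σ_S X_S over the C(32, 7) = 3365856 subsets S of size 7, where X_S = 1 if the K_7 on S is monochromatic.
For a fixed S, the K_7 on S has C(7, 2) = 21 edges. P[all 21 edges red] = (1/2)^21, and likewise for blue, so P[monochromatic] = 2·(1/2)^21 = 2^{1 − 21} = 1/1048576.
Summing: E[X] = C(32, 7) · 2^{1 − 21} = 3365856 · 1/1048576 = 105183/32768.
Numerically: E[X] ≈ 3.2099.

E[X] = C(32,7)·2^(1−C(7,2)) = 105183/32768 ≈ 3.2099.


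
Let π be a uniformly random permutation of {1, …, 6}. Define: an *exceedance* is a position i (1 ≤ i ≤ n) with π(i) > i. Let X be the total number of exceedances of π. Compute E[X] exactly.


Write X = Σ_{i=1}^{6} X_i, where X_i = 1_{π(i) > i}.
For each fixed i, π(i) is uniform over {1, …, 6} (marginal of a uniform permutation), so P[π(i) > i] = (n − i)/n. Summing: Σ_{i=1}^{6} (n − i)/n = (0 + 1 + … + 5)/6 = 6(6 − 1)/(2·6) = (6 − 1)/2.
Hence E[X] = Σ_{i=1}^{6} (6 − i)/6 = 5/2 ≈ 2.500.

E[X] = 5/2 = 2.500.


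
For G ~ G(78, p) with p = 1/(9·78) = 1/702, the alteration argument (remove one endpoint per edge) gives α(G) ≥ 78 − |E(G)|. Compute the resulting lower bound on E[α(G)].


E[|E(G)|] = C(78, 2)·p = 3003 · (1/702) = 77/18.
E[α(G)] ≥ n − E[|E(G)|] = 78 − 77/18 = 1327/18.
Numerically: ≈ 73.722222.
(This is only a lower bound; the true E[α(G)] may be larger.)

E[α(G)] ≥ 1327/18 ≈ 73.722222.


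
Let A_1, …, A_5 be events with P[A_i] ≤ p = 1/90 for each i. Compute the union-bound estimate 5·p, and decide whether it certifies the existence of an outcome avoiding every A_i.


Union bound: P[∪_{i=1}^{5} A_i] ≤ Σ_i P[A_i] ≤ 5·p = 5·(1/90) = 1/18.
Numerically: 1/18 ≈ 0.0556.
Is 1/18 < 1? YES.
Since P[∪ A_i] ≤ 1/18 < 1, the complement has P[∩ A_i^c] ≥ 1 − 1/18 = 17/18 > 0, so some outcome avoids every A_i.

5·p = 1/18 ≈ 0.0556; existence CERTIFIED by the union bound.


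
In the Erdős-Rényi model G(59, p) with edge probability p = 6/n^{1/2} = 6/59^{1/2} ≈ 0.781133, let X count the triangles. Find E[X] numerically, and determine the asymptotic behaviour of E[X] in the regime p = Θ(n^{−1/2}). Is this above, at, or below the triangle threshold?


Number of potential triangles: C(59, 3) = 32509.
Each occurs with probability p³ ≈ (0.781133)³ ≈ 4.76623810e-01.
By linearity: E[X] = C(59, 3)·p³ ≈ 32509 · 4.76623810e-01 ≈ 15494.563429.
Since α = 1/2 < 1, p = c/n^{1/2} ≫ 1/n is above the triangle threshold p ~ 1/n. Asymptotically E[X] ~ (c³/6)·n^{3(1−α)} = (6³/6)·n^{1.5} → ∞; triangles are abundant w.h.p.

E[X] ≈ 15494.563429; in regime p = Θ(1/n^{1/2}) E[X] diverges (above the triangle threshold p ~ 1/n).


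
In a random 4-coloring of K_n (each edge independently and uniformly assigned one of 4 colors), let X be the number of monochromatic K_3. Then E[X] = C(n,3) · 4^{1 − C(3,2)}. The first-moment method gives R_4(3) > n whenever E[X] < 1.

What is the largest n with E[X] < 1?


We need C(n, 3) · 4^{1 − 3} < 1, i.e. C(n, 3) < 4^{3 − 1} = 16.
Check values of n near the boundary:
  n = 3: C(3, 3) = 1; 1 < 16? YES
  n = 4: C(4, 3) = 4; 4 < 16? YES
  n = 5: C(5, 3) = 10; 10 < 16? YES
  n = 6: C(6, 3) = 20; 20 < 16? NO
  n = 7: C(7, 3) = 35; 35 < 16? NO
The largest n with C(n, 3) < 16 is n = 5 (where E[X] = 5/8 ≈ 0.6250000). Hence R_4(3) > 5, i.e. R_4(3) ≥ 6.

Largest n = 5; hence R_4(3) > 5.


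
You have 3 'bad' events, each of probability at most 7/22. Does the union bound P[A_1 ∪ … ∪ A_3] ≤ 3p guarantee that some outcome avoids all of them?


Union bound: P[∪_{i=1}^{3} A_i] ≤ Σ_i P[A_i] ≤ 3·p = 3·(7/22) = 21/22.
Numerically: 21/22 ≈ 0.955.
Is 21/22 < 1? YES.
Since P[∪ A_i] ≤ 21/22 < 1, the complement has P[∩ A_i^c] ≥ 1 − 21/22 = 1/22 > 0, so some outcome avoids every A_i.

3·p = 21/22 ≈ 0.955; existence CERTIFIED by the union bound.


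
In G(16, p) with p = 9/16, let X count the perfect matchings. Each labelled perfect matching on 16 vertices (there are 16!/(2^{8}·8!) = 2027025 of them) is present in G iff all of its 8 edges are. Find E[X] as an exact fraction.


K_16 has 16!/(2^{8}·8!) = 2027025 labelled perfect matchings.
For each such perfect matching H, let X_H = 1 if all 8 edges of H are present in G. Then P[X_H = 1] = p^{8} = (9/16)^{8} = 43046721/4294967296.
Summing the indicators: E[X] = Σ_H E[X_H] = 2027025 · p^{8} = 2027025 · 43046721/4294967296 = 87256779635025/4294967296.
Numerically: E[X] ≈ 2.032e+04.

E[X] = 2027025 · (9/16)^{8} = 87256779635025/4294967296 ≈ 2.032e+04.


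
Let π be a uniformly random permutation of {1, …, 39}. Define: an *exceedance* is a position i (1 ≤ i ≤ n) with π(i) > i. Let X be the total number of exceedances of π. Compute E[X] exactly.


Write X = Σ_{i=1}^{39} X_i, where X_i = 1_{π(i) > i}.
For each fixed i, π(i) is uniform over {1, …, 39} (marginal of a uniform permutation), so P[π(i) > i] = (n − i)/n. Summing: Σ_{i=1}^{39} (n − i)/n = (0 + 1 + … + 38)/39 = 39(39 − 1)/(2·39) = (39 − 1)/2.
Hence E[X] = Σ_{i=1}^{39} (39 − i)/39 = 19 ≈ 19.0000.

E[X] = 19 = 19.0000.


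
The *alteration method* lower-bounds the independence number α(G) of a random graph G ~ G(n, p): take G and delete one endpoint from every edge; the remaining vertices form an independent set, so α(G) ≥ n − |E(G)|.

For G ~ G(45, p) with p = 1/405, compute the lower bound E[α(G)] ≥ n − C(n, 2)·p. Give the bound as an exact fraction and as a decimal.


E[|E(G)|] = C(45, 2)·p = 990 · (1/405) = 22/9.
E[α(G)] ≥ n − E[|E(G)|] = 45 − 22/9 = 383/9.
Numerically: ≈ 42.556.
(This is only a lower bound; the true E[α(G)] may be larger.)

E[α(G)] ≥ 383/9 ≈ 42.556.


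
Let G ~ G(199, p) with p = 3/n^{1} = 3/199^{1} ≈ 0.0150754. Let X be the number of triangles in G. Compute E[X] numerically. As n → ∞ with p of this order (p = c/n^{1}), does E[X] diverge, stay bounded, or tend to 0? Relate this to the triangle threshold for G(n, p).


Number of potential triangles: C(199, 3) = 1293699.
Each occurs with probability p³ ≈ (0.0150754)³ ≈ 3.42613550e-06.
By linearity: E[X] = C(199, 3)·p³ ≈ 1293699 · 3.42613550e-06 ≈ 4.432388.
Here α = 1, so p = 3/n is exactly at the triangle threshold p ~ 1/n. Asymptotically E[X] → c³/6 = 3³/6 = 9/2 ≈ 4.500000, a bounded constant. In this regime the triangle count is asymptotically Poisson(c³/6).

E[X] ≈ 4.432388; in regime p = Θ(1/n^{1}) E[X] stays bounded (at the triangle threshold p ~ 1/n).


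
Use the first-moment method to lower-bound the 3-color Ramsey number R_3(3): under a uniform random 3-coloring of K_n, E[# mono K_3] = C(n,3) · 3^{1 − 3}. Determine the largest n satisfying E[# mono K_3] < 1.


We need C(n, 3) · 3^{1 − 3} < 1, i.e. C(n, 3) < 3^{3 − 1} = 9.
Check values of n near the boundary:
  n = 3: C(3, 3) = 1; 1 < 9? YES
  n = 4: C(4, 3) = 4; 4 < 9? YES
  n = 5: C(5, 3) = 10; 10 < 9? NO
  n = 6: C(6, 3) = 20; 20 < 9? NO
The largest n with C(n, 3) < 9 is n = 4 (where E[X] = 4/9 ≈ 0.44444). Hence R_3(3) > 4, i.e. R_3(3) ≥ 5.

Largest n = 4; hence R_3(3) > 4.


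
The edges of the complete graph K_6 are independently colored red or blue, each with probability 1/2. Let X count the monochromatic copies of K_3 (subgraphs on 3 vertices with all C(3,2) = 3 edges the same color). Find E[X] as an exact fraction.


Let X = Σ_S X_S over the C(6, 3) = 20 subsets S of size 3, where X_S = 1 if the K_3 on S is monochromatic.
For a fixed S, the K_3 on S has C(3, 2) = 3 edges. P[all 3 edges red] = (1/2)^3, and likewise for blue, so P[monochromatic] = 2·(1/2)^3 = 2^{1 − 3} = 1/4.
Summing: E[X] = C(6, 3) · 2^{1 − 3} = 20 · 1/4 = 5.
Numerically: E[X] ≈ 5.000.

E[X] = C(6,3)·2^(1−C(3,2)) = 5 ≈ 5.000.


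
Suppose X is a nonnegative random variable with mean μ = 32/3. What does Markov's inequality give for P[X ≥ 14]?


μ = E[X] = 32/3, a = 14.
Markov: P[X ≥ 14] ≤ μ/a = (32/3)/14 = 16/21.
Numerically: ≈ 0.76190.
(Since a = 14 > μ = 10.66667, the bound 16/21 is < 1 and informative.)

P[X ≥ 14] ≤ 16/21 ≈ 0.76190.


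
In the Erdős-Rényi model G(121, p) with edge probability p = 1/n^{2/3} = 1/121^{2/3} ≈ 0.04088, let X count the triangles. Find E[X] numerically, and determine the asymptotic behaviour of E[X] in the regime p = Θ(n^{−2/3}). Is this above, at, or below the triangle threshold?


Number of potential triangles: C(121, 3) = 287980.
Each occurs with probability p³ ≈ (0.04088)³ ≈ 6.830135e-05.
By linearity: E[X] = C(121, 3)·p³ ≈ 287980 · 6.830135e-05 ≈ 19.6694.
Since α = 2/3 < 1, p = c/n^{2/3} ≫ 1/n is above the triangle threshold p ~ 1/n. Asymptotically E[X] ~ (c³/6)·n^{3(1−α)} = (1³/6)·n^{1} → ∞; triangles are abundant w.h.p.

E[X] ≈ 19.6694; in regime p = Θ(1/n^{2/3}) E[X] diverges (above the triangle threshold p ~ 1/n).


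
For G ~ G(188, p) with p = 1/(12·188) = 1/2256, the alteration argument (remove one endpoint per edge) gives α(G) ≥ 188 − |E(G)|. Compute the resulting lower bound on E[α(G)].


E[|E(G)|] = C(188, 2)·p = 17578 · (1/2256) = 187/24.
E[α(G)] ≥ n − E[|E(G)|] = 188 − 187/24 = 4325/24.
Numerically: ≈ 180.208.
(This is only a lower bound; the true E[α(G)] may be larger.)

E[α(G)] ≥ 4325/24 ≈ 180.208.


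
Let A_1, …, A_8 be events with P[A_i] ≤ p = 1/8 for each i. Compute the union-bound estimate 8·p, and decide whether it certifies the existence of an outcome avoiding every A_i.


Union bound: P[∪_{i=1}^{8} A_i] ≤ Σ_i P[A_i] ≤ 8·p = 8·(1/8) = 1.
Numerically: 1 ≈ 1.00000.
Is 1 < 1? NO.
Since the bound 1 is ≥ 1, the union bound is uninformative here; it does NOT by itself certify existence.

8·p = 1 ≈ 1.00000; existence NOT certified by the union bound.


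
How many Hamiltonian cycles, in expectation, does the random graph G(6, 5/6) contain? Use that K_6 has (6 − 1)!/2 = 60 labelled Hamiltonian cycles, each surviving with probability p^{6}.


K_6 has (6 − 1)!/2 = 60 labelled Hamiltonian cycles.
For each such Hamiltonian cycle H, let X_H = 1 if all 6 edges of H are present in G. Then P[X_H = 1] = p^{6} = (5/6)^{6} = 15625/46656.
By linearity: E[X] = Σ_H E[X_H] = 60 · p^{6} = 60 · 15625/46656 = 78125/3888.
Numerically: E[X] ≈ 20.0939.

E[X] = 60 · (5/6)^{6} = 78125/3888 ≈ 20.0939.


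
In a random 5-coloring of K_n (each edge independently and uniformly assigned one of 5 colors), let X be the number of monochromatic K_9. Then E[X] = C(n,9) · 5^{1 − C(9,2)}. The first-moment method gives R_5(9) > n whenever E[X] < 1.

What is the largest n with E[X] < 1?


We need C(n, 9) · 5^{1 − 36} < 1, i.e. C(n, 9) < 5^{36 − 1} = 2910383045673370361328125.
Check values of n near the boundary:
  n = 2169: C(2169, 9) = 2879753360044504243499683; 2879753360044504243499683 < 2910383045673370361328125? YES
  n = 2170: C(2170, 9) = 2891746779868845075610510; 2891746779868845075610510 < 2910383045673370361328125? YES
  n = 2171: C(2171, 9) = 2903784578674959601827205; 2903784578674959601827205 < 2910383045673370361328125? YES
  n = 2172: C(2172, 9) = 2915866900084148060642020; 2915866900084148060642020 < 2910383045673370361328125? NO
  n = 2173: C(2173, 9) = 2927993888115921319674265; 2927993888115921319674265 < 2910383045673370361328125? NO
The largest n with C(n, 9) < 2910383045673370361328125 is n = 2171 (where E[X] = 580756915734991920365441/582076609134674072265625 ≈ 0.997733). Hence R_5(9) > 2171, i.e. R_5(9) ≥ 2172.

Largest n = 2171; hence R_5(9) > 2171.


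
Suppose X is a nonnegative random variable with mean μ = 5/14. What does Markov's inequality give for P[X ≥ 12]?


μ = E[X] = 5/14, a = 12.
Markov: P[X ≥ 12] ≤ μ/a = (5/14)/12 = 5/168.
Numerically: ≈ 0.030.
(Since a = 12 > μ = 0.357, the bound 5/168 is < 1 and informative.)

P[X ≥ 12] ≤ 5/168 ≈ 0.030.


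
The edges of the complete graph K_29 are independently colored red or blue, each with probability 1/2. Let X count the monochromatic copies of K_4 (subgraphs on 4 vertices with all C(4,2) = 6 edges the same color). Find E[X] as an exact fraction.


Let X = Σ_S X_S over the C(29, 4) = 23751 subsets S of size 4, where X_S = 1 if the K_4 on S is monochromatic.
For a fixed S, the K_4 on S has C(4, 2) = 6 edges. P[all 6 edges red] = (1/2)^6, and likewise for blue, so P[monochromatic] = 2·(1/2)^6 = 2^{1 − 6} = 1/32.
By linearity of expectation: E[X] = C(29, 4) · 2^{1 − 6} = 23751 · 1/32 = 23751/32.
Numerically: E[X] ≈ 742.2188.

E[X] = C(29,4)·2^(1−C(4,2)) = 23751/32 ≈ 742.2188.


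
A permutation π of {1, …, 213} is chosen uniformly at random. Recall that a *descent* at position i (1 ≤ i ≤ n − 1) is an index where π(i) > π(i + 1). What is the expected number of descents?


Write X = Σ X_I over i = 1, …, 212, with X_I the indicator of one descent.
There are 212 indicators.
For each fixed i, the pair (π(i), π(i+1)) is a uniformly random ordered pair of distinct values from {1, …, 213}; by symmetry P[π(i) > π(i+1)] = 1/2.
By linearity: E[X] = 212 · (1/2) = (213 − 1) · (1/2) = 106 ≈ 106.00000.

E[X] = 106 = 106.00000.


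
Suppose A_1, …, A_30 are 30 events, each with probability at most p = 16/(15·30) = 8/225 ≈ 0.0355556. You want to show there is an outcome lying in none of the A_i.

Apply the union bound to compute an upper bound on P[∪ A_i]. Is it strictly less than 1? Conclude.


Union bound: P[∪_{i=1}^{30} A_i] ≤ Σ_i P[A_i] ≤ 30·p = 30·(8/225) = 16/15.
Numerically: 16/15 ≈ 1.0666667.
Is 16/15 < 1? NO.
Since the bound 16/15 is ≥ 1, the union bound is uninformative here; it does NOT by itself certify existence.

30·p = 16/15 ≈ 1.0666667; existence NOT certified by the union bound.


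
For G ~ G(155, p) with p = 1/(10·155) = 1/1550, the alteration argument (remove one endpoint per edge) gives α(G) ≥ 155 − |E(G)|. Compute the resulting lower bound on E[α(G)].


E[|E(G)|] = C(155, 2)·p = 11935 · (1/1550) = 77/10.
E[α(G)] ≥ n − E[|E(G)|] = 155 − 77/10 = 1473/10.
Numerically: ≈ 147.3000.
(This is only a lower bound; the true E[α(G)] may be larger.)

E[α(G)] ≥ 1473/10 ≈ 147.3000.


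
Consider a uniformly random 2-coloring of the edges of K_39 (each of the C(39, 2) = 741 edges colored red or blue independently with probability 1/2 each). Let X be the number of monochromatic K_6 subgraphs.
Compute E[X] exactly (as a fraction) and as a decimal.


Let X = Σ_S X_S over the C(39, 6) = 3262623 subsets S of size 6, where X_S = 1 if the K_6 on S is monochromatic.
For a fixed S, the K_6 on S has C(6, 2) = 15 edges. P[all 15 edges red] = (1/2)^15, and likewise for blue, so P[monochromatic] = 2·(1/2)^15 = 2^{1 − 15} = 1/16384.
By linearity of expectation: E[X] = C(39, 6) · 2^{1 − 15} = 3262623 · 1/16384 = 3262623/16384.
Numerically: E[X] ≈ 199.13470.

E[X] = C(39,6)·2^(1−C(6,2)) = 3262623/16384 ≈ 199.13470.
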